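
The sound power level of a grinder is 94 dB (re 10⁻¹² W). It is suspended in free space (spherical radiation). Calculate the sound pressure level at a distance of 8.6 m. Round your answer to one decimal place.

64.3 dB

The power spreads over a sphere of area 4π·r², so L_p = L_w − 10·log₁₀(4π·r²).
4π·r² = 929.4 m², 10·log₁₀ of that is 29.682 dB.
L_p = 94 − 29.682 = 64.32 dB.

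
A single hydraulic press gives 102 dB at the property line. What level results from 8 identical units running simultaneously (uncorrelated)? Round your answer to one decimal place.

111.0 dB

With 8 equal, uncorrelated contributions the intensity is 8× that of one unit, giving a rise of 10·log₁₀ 8.
L_total = 102 + 10·log₁₀(8) = 102 + 9.031 = 111.03 dB.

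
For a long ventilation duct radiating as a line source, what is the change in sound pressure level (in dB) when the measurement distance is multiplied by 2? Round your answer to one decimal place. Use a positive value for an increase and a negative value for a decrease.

A line source loses 3 dB per doubling of distance; generally ΔL = −10·log₁₀(r₂/r₁).
ΔL = −10·log₁₀(2) = -3.01 dB.

-3.0 dB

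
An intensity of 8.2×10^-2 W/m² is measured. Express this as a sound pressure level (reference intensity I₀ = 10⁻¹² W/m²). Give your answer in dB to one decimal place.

109.1 dB

I/I₀ = 8.2×10^-2/10⁻¹² = 8.2×10^10, and L = 10·log₁₀(I/I₀).
L = 10·(0.9138 + 10) = 109.14 dB.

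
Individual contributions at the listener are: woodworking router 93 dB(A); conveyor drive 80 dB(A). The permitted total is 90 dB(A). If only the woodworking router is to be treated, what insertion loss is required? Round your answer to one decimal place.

The untreated sources together contribute 10^(80/10) = 1.000e+08, i.e. 80.00 dB(A).
To meet 90 dB(A) overall, the treated woodworking router may contribute at most 10^(90/10) − 1.000e+08 = 9.000e+08, i.e. 89.54 dB(A).
Required insertion loss = 93 − 89.54 = 3.46 dB.

3.5 dB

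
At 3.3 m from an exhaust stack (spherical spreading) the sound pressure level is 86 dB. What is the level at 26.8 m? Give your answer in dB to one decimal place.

67.8 dB

Point-source attenuation: ΔL = 20·log₁₀(r₂/r₁) = 20·log₁₀(26.8/3.3) = 18.192 dB.
L₂ = 86 − 20·log₁₀(26.8/3.3) = 86 − 18.192 = 67.81 dB.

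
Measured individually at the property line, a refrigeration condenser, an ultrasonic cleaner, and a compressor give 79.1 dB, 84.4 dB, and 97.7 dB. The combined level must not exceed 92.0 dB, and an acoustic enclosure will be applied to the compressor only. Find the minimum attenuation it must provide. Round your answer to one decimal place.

6.8 dB

The untreated sources together contribute 10^(79.1/10) + 10^(84.4/10) = 3.567e+08, i.e. 85.52 dB.
The limit corresponds to 10^(92.0/10) = 1.585e+09; subtracting the fixed part leaves 1.228e+09 for the compressor, i.e. 90.89 dB.
Required insertion loss = 97.7 − 90.89 = 6.81 dB.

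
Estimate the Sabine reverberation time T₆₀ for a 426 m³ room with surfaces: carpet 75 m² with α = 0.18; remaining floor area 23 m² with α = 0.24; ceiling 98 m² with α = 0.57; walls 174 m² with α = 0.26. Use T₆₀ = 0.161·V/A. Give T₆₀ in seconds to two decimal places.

0.57 s

A = Σ Sᵢαᵢ = 75·0.18 + 23·0.24 + 98·0.57 + 174·0.26 = 120.12 m².
T₆₀ = 0.161·V/A = 0.161·426/120.12 = 0.571 s.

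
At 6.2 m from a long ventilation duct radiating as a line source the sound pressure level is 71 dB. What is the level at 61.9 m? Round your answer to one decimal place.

For a line source, L₂ = L₁ − 10·log₁₀(r₂/r₁).
L₂ = 71 − 10·log₁₀(61.9/6.2) = 71 − 9.993 = 61.01 dB.

61.0 dB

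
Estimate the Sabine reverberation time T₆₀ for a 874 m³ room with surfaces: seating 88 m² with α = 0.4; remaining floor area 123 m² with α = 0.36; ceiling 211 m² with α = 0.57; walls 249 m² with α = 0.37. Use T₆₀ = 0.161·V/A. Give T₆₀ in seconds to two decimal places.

0.48 s

Total absorption A = 88·0.4 + 123·0.36 + 211·0.57 + 249·0.37 = 291.88 m² sabins.
T₆₀ = 0.161 × 874 / 291.88 = 0.482 s.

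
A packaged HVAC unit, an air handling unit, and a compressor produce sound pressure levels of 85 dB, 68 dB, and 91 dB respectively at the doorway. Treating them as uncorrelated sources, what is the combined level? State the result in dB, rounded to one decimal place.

92.0 dB

For uncorrelated sources the intensities add, so convert each level to linear form, sum, and take 10·log₁₀ of the total.
Σ 10^(L/10) = 10^(85/10) + 10^(68/10) + 10^(91/10) = 1.581e+09.
L_total = 10·log₁₀(1.581e+09) = 91.99 dB.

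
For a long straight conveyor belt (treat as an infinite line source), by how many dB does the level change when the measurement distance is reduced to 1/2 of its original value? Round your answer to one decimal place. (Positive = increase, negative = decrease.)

With cylindrical spreading the level changes by −10·log₁₀(r₂/r₁).
ΔL = −10·log₁₀(0.5) = +3.01 dB.

+3.0 dB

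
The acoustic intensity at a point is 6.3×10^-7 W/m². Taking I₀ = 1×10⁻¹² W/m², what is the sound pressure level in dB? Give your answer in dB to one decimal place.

58.0 dB

L = 10·log₁₀(I/I₀) = 10·log₁₀(6.3×10^-7/10⁻¹²) = 10·log₁₀(6.3×10^5).
L = 10·(0.7993 + 5) = 57.99 dB.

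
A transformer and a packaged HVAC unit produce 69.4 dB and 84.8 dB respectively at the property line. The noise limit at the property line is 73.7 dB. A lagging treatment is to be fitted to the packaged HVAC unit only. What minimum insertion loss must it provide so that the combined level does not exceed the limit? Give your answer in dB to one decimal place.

13.1 dB

Everything except the packaged HVAC unit sums to 10^(69.4/10) = 8.710e+06 in linear terms, 69.40 dB.
To meet 73.7 dB overall, the treated packaged HVAC unit may contribute at most 10^(73.7/10) − 8.710e+06 = 1.473e+07, i.e. 71.68 dB.
Required insertion loss = 84.8 − 71.68 = 13.12 dB.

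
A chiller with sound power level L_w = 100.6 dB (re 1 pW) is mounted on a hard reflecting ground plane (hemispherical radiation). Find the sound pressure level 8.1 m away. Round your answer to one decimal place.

74.4 dB

The power spreads over a hemisphere of area 2π·r², so L_p = L_w − 10·log₁₀(2π·r²).
2π·r² = 412.2 m², 10·log₁₀ of that is 26.151 dB.
L_p = 100.6 − 26.151 = 74.45 dB.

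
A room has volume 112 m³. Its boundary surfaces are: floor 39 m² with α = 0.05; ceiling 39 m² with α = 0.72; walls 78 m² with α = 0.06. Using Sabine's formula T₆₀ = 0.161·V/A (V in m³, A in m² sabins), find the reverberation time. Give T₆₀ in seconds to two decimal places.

0.52 s

A = Σ Sᵢαᵢ = 39·0.05 + 39·0.72 + 78·0.06 = 34.71 m².
T₆₀ = 0.161·V/A = 0.161·112/34.71 = 0.520 s.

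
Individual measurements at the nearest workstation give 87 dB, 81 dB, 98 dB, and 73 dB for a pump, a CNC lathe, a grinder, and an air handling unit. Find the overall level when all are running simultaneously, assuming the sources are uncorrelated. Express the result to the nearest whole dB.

98 dB

For uncorrelated sources the intensities add, so convert each level to linear form, sum, and take 10·log₁₀ of the total.
Σ 10^(L/10) = 10^(87/10) + 10^(81/10) + 10^(98/10) + 10^(73/10) = 6.957e+09.
L_total = 10·log₁₀(6.957e+09) = 98.42 dB.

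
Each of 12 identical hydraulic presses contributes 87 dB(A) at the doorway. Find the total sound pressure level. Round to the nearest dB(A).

98 dB(A)

With 12 equal, uncorrelated contributions the intensity is 12× that of one unit, giving a rise of 10·log₁₀ 12.
L_total = 87 + 10·log₁₀(12) = 87 + 10.792 = 97.79 dB(A).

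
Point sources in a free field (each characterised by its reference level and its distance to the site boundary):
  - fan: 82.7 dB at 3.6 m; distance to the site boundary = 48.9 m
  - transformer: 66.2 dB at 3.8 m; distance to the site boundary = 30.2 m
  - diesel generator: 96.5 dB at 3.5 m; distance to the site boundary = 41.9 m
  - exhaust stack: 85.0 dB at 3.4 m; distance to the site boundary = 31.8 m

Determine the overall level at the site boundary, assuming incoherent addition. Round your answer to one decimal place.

Apply inverse-square spreading to bring every level to the receiver, then sum 10^(L/10).
fan: 82.7 − 20·log₁₀(48.9/3.6) = 82.7 − 22.66 = 60.04 dB.
transformer: 66.2 − 20·log₁₀(30.2/3.8) = 66.2 − 18.00 = 48.20 dB.
diesel generator: 96.5 − 20·log₁₀(41.9/3.5) = 96.5 − 21.56 = 74.94 dB.
exhaust stack: 85.0 − 20·log₁₀(31.8/3.4) = 85.0 − 19.42 = 65.58 dB.
Σ 10^(L/10) = 3.586e+07 → L_total = 10·log₁₀(3.586e+07) = 75.55 dB.

75.5 dB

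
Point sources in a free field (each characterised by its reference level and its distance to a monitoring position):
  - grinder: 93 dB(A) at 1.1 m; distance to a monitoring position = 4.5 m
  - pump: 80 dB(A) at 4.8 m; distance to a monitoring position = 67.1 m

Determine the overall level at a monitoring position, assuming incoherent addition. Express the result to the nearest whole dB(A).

81 dB(A)

Propagate each source to the receiver with L = L_ref − 20·log₁₀(r/r_ref), then add intensities.
grinder: 93 − 20·log₁₀(4.5/1.1) = 93 − 12.24 = 80.76 dB(A).
pump: 80 − 20·log₁₀(67.1/4.8) = 80 − 22.91 = 57.09 dB(A).
Σ 10^(L/10) = 1.197e+08 → L_total = 10·log₁₀(1.197e+08) = 80.78 dB(A).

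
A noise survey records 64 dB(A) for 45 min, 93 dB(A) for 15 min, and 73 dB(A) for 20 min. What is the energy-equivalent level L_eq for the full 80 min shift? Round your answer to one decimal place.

Weight each interval's intensity by its duration and average over T = 80 min:
Σ tᵢ·10^(Lᵢ/10) = 45·10^(64/10) + 15·10^(93/10) + 20·10^(73/10) = 3.044e+10.
L_eq = 10·log₁₀(3.044e+10/80) = 85.80 dB(A).

85.8 dB(A)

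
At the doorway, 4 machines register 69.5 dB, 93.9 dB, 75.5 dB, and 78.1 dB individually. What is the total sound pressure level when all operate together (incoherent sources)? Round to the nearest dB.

Incoherent sources combine by intensity addition: L_total = 10·log₁₀(Σ 10^(L_i/10)).
Σ 10^(L/10) = 10^(69.5/10) + 10^(93.9/10) + 10^(75.5/10) + 10^(78.1/10) = 2.564e+09.
L_total = 10·log₁₀(2.564e+09) = 94.09 dB.

94 dB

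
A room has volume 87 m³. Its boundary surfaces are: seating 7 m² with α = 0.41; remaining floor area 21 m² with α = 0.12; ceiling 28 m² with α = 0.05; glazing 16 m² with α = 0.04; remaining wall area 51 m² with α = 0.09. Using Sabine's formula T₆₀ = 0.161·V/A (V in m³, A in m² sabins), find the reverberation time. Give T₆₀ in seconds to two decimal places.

1.17 s

Summing Sᵢαᵢ: 7·0.41 + 21·0.12 + 28·0.05 + 16·0.04 + 51·0.09 = 12.02 m².
T₆₀ = 0.161·V/A = 0.161·87/12.02 = 1.165 s.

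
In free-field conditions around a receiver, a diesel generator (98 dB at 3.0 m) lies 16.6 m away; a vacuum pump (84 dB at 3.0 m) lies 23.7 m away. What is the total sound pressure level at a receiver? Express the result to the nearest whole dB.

Apply inverse-square spreading to bring every level to the receiver, then sum 10^(L/10).
diesel generator: 98 − 20·log₁₀(16.6/3.0) = 98 − 14.86 = 83.14 dB.
vacuum pump: 84 − 20·log₁₀(23.7/3.0) = 84 − 17.95 = 66.05 dB.
Σ 10^(L/10) = 2.101e+08 → L_total = 10·log₁₀(2.101e+08) = 83.22 dB.

83 dB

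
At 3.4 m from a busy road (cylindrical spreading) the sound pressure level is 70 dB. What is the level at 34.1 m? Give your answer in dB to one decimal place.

60.0 dB

Line-source attenuation: ΔL = 10·log₁₀(r₂/r₁) = 10·log₁₀(34.1/3.4) = 10.013 dB.
L₂ = 70 − 10·log₁₀(34.1/3.4) = 70 − 10.013 = 59.99 dB.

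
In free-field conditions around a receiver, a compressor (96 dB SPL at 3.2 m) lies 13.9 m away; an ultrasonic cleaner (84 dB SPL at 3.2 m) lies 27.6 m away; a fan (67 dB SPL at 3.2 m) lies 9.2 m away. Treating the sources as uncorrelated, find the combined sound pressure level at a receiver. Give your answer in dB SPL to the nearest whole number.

First find each source's level at the receiver (point-source: −20·log₁₀(r/r_ref)), then combine on an intensity basis.
compressor: 96 − 20·log₁₀(13.9/3.2) = 96 − 12.76 = 83.24 dB SPL.
ultrasonic cleaner: 84 − 20·log₁₀(27.6/3.2) = 84 − 18.72 = 65.28 dB SPL.
fan: 67 − 20·log₁₀(9.2/3.2) = 67 − 9.17 = 57.83 dB SPL.
Σ 10^(L/10) = 2.150e+08 → L_total = 10·log₁₀(2.150e+08) = 83.32 dB SPL.

83 dB SPL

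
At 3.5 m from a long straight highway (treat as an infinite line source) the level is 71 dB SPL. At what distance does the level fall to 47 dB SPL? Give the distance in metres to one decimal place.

879.2 m

For a line source L₁ − L₂ = 10·log₁₀(r₂/r₁), so r₂ = r₁·10^((L₁−L₂)/10).
r₂ = 3.5·10^((71−47)/10) = 3.5·10^(24.0/10) = 879.16 m.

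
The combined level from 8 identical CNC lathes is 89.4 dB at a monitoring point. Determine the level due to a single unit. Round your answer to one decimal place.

80.4 dB

Dividing the total intensity by 8 lowers the level by 10·log₁₀ 8 = 9.031 dB: L₁ = 89.4 − 9.031.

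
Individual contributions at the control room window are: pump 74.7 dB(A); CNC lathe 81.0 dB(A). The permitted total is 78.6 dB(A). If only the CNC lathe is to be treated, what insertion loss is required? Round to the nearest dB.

Everything except the CNC lathe sums to 10^(74.7/10) = 2.951e+07 in linear terms, 74.70 dB(A).
To meet 78.6 dB(A) overall, the treated CNC lathe may contribute at most 10^(78.6/10) − 2.951e+07 = 4.293e+07, i.e. 76.33 dB(A).
Required insertion loss = 81.0 − 76.33 = 4.67 dB.

5 dB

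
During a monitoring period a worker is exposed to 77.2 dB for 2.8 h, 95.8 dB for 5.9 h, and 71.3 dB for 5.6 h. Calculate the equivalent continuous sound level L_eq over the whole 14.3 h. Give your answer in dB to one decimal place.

92.0 dB

Weight each interval's intensity by its duration and average over T = 14.3 h:
Σ tᵢ·10^(Lᵢ/10) = 2.8·10^(77.2/10) + 5.9·10^(95.8/10) + 5.6·10^(71.3/10) = 2.265e+10.
L_eq = 10·log₁₀(2.265e+10/14.3) = 92.00 dB.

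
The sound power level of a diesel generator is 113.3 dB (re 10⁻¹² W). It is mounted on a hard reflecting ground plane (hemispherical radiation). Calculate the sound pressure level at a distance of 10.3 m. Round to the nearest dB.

The power spreads over a hemisphere of area 2π·r², so L_p = L_w − 10·log₁₀(2π·r²).
2π·r² = 666.6 m², 10·log₁₀ of that is 28.239 dB.
L_p = 113.3 − 28.239 = 85.06 dB.

85 dB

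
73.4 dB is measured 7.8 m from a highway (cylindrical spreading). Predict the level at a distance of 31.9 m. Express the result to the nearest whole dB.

67 dB

Cylindrical spreading from a line source gives a 10·log₁₀(r₂/r₁) drop.
L₂ = 73.4 − 10·log₁₀(31.9/7.8) = 73.4 − 6.117 = 67.28 dB.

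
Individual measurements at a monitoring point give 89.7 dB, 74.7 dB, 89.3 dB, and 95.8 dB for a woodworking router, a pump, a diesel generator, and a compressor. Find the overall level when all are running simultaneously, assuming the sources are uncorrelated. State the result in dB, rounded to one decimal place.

For uncorrelated sources the intensities add, so convert each level to linear form, sum, and take 10·log₁₀ of the total.
Σ 10^(L/10) = 10^(89.7/10) + 10^(74.7/10) + 10^(89.3/10) + 10^(95.8/10) = 5.616e+09.
L_total = 10·log₁₀(5.616e+09) = 97.49 dB.

97.5 dB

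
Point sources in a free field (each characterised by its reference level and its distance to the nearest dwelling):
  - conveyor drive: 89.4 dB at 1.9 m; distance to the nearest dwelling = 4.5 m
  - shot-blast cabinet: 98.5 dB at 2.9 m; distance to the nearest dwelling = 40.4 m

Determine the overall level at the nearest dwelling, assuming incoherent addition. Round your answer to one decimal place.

Apply inverse-square spreading to bring every level to the receiver, then sum 10^(L/10).
conveyor drive: 89.4 − 20·log₁₀(4.5/1.9) = 89.4 − 7.49 = 81.91 dB.
shot-blast cabinet: 98.5 − 20·log₁₀(40.4/2.9) = 98.5 − 22.88 = 75.62 dB.
Σ 10^(L/10) = 1.917e+08 → L_total = 10·log₁₀(1.917e+08) = 82.83 dB.

82.8 dB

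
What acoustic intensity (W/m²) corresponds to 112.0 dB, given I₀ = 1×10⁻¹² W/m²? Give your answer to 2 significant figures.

0.16 W/m²

L = 10·log₁₀(I/I₀) ⇒ I = I₀·10^(L/10) = 10⁻¹² × 10^11.20.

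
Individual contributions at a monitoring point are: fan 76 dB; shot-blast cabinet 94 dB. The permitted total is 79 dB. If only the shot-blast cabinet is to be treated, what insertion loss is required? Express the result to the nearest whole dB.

The untreated sources together contribute 10^(76/10) = 3.981e+07, i.e. 76.00 dB.
The limit corresponds to 10^(79/10) = 7.943e+07; subtracting the fixed part leaves 3.962e+07 for the shot-blast cabinet, i.e. 75.98 dB.
Required insertion loss = 94 − 75.98 = 18.02 dB.

18 dB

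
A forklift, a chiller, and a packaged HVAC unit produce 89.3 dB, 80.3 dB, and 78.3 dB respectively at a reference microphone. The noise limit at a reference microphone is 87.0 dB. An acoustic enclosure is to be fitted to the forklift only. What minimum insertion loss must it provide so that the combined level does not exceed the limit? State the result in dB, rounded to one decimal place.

Fixed contribution from the other sources: Σ 10^(L/10) = 10^(80.3/10) + 10^(78.3/10) = 1.748e+08 (82.42 dB).
The limit corresponds to 10^(87.0/10) = 5.012e+08; subtracting the fixed part leaves 3.264e+08 for the forklift, i.e. 85.14 dB.
Required insertion loss = 89.3 − 85.14 = 4.16 dB.

4.2 dB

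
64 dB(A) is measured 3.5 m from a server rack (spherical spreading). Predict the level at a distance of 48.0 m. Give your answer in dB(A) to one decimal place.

Point-source attenuation: ΔL = 20·log₁₀(r₂/r₁) = 20·log₁₀(48.0/3.5) = 22.743 dB.
L₂ = 64 − 20·log₁₀(48.0/3.5) = 64 − 22.743 = 41.26 dB(A).

41.3 dB(A)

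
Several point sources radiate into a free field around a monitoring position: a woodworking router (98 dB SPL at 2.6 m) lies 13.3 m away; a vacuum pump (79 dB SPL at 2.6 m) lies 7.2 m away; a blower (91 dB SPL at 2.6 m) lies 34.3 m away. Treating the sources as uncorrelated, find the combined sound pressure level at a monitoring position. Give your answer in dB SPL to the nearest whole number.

Apply inverse-square spreading to bring every level to the receiver, then sum 10^(L/10).
woodworking router: 98 − 20·log₁₀(13.3/2.6) = 98 − 14.18 = 83.82 dB SPL.
vacuum pump: 79 − 20·log₁₀(7.2/2.6) = 79 − 8.85 = 70.15 dB SPL.
blower: 91 − 20·log₁₀(34.3/2.6) = 91 − 22.41 = 68.59 dB SPL.
Σ 10^(L/10) = 2.587e+08 → L_total = 10·log₁₀(2.587e+08) = 84.13 dB SPL.

84 dB SPL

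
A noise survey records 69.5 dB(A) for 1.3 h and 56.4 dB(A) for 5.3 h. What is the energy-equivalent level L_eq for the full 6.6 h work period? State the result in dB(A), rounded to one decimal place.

L_eq = 10·log₁₀[(1/T)·Σ tᵢ·10^(Lᵢ/10)] with T = 6.6 h.
Σ tᵢ·10^(Lᵢ/10) = 1.3·10^(69.5/10) + 5.3·10^(56.4/10) = 1.390e+07.
L_eq = 10·log₁₀(1.390e+07/6.6) = 63.23 dB(A).

63.2 dB(A)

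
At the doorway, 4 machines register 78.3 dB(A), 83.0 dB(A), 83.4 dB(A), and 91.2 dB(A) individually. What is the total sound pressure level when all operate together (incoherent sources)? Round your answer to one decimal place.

For uncorrelated sources the intensities add, so convert each level to linear form, sum, and take 10·log₁₀ of the total.
Σ 10^(L/10) = 10^(78.3/10) + 10^(83.0/10) + 10^(83.4/10) + 10^(91.2/10) = 1.804e+09.
L_total = 10·log₁₀(1.804e+09) = 92.56 dB(A).

92.6 dB(A)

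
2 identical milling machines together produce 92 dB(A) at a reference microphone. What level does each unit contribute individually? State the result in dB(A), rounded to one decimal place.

For N identical incoherent sources L_total = L₁ + 10·log₁₀ N, so L₁ = 92 − 10·log₁₀(2) = 92 − 3.010.

89.0 dB(A)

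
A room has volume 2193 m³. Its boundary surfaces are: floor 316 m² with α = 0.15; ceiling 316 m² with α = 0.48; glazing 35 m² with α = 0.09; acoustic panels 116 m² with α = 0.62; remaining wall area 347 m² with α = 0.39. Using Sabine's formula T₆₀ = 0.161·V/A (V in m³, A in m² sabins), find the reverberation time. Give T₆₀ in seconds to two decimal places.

0.86 s

Total absorption A = 316·0.15 + 316·0.48 + 35·0.09 + 116·0.62 + 347·0.39 = 409.48 m² sabins.
T₆₀ = 0.161 × 2193 / 409.48 = 0.862 s.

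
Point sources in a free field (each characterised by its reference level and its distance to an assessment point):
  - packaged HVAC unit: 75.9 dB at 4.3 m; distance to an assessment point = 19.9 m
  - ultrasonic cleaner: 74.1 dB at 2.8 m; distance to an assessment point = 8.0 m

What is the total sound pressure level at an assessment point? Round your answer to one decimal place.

67.0 dB

Propagate each source to the receiver with L = L_ref − 20·log₁₀(r/r_ref), then add intensities.
packaged HVAC unit: 75.9 − 20·log₁₀(19.9/4.3) = 75.9 − 13.31 = 62.59 dB.
ultrasonic cleaner: 74.1 − 20·log₁₀(8.0/2.8) = 74.1 − 9.12 = 64.98 dB.
Σ 10^(L/10) = 4.965e+06 → L_total = 10·log₁₀(4.965e+06) = 66.96 dB.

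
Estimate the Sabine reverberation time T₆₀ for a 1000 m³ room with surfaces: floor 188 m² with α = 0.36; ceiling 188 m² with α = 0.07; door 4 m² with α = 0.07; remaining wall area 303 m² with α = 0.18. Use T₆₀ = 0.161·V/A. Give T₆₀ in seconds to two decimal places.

1.19 s

A = Σ Sᵢαᵢ = 188·0.36 + 188·0.07 + 4·0.07 + 303·0.18 = 135.66 m².
T₆₀ = 0.161 × 1000 / 135.66 = 1.187 s.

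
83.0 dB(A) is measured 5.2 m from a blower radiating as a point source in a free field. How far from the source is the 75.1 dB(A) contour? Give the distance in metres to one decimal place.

12.9 m

The 7.9 dB drop corresponds to a distance ratio of 10^(7.9/20) for a point source.
r₂ = 5.2·10^((83.0−75.1)/20) = 5.2·10^(7.9/20) = 12.91 m.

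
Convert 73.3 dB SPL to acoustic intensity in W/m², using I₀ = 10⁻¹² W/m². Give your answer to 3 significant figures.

2.14e-05 W/m²

I = I₀·10^(L/10) = 10⁻¹² × 10^(73.3/10) = 10^(-4.670).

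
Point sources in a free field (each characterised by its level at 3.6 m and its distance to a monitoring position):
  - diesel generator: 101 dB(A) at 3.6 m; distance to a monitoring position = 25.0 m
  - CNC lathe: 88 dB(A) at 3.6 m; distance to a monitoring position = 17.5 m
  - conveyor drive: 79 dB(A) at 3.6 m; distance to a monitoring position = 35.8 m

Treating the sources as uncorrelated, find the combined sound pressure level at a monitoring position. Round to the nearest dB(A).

Apply inverse-square spreading to bring every level to the receiver, then sum 10^(L/10).
diesel generator: 101 − 20·log₁₀(25.0/3.6) = 101 − 16.83 = 84.17 dB(A).
CNC lathe: 88 − 20·log₁₀(17.5/3.6) = 88 − 13.73 = 74.27 dB(A).
conveyor drive: 79 − 20·log₁₀(35.8/3.6) = 79 − 19.95 = 59.05 dB(A).
Σ 10^(L/10) = 2.886e+08 → L_total = 10·log₁₀(2.886e+08) = 84.60 dB(A).

85 dB(A)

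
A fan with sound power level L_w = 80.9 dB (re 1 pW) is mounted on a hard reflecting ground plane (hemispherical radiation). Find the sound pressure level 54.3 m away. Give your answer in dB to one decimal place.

38.2 dB

The power spreads over a hemisphere of area 2π·r², so L_p = L_w − 10·log₁₀(2π·r²).
2π·r² = 1.853e+04 m², 10·log₁₀ of that is 42.678 dB.
L_p = 80.9 − 42.678 = 38.22 dB.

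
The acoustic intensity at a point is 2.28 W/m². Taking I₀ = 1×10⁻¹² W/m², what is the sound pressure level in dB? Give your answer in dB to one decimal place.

L = 10·log₁₀(I/I₀) = 10·log₁₀(2.28/10⁻¹²) = 10·log₁₀(2.28×10^12).
L = 10·(0.3579 + 12) = 123.58 dB.

123.6 dB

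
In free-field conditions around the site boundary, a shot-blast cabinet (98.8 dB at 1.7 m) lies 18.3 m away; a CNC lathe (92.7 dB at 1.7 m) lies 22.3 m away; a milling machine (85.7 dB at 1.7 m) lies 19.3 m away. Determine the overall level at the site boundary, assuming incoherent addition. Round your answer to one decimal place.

79.0 dB

Apply inverse-square spreading to bring every level to the receiver, then sum 10^(L/10).
shot-blast cabinet: 98.8 − 20·log₁₀(18.3/1.7) = 98.8 − 20.64 = 78.16 dB.
CNC lathe: 92.7 − 20·log₁₀(22.3/1.7) = 92.7 − 22.36 = 70.34 dB.
milling machine: 85.7 − 20·log₁₀(19.3/1.7) = 85.7 − 21.10 = 64.60 dB.
Σ 10^(L/10) = 7.917e+07 → L_total = 10·log₁₀(7.917e+07) = 78.99 dB.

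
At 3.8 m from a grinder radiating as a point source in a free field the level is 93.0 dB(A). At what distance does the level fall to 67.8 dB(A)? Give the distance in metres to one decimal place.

69.1 m

For a point source L₁ − L₂ = 20·log₁₀(r₂/r₁), so r₂ = r₁·10^((L₁−L₂)/20).
r₂ = 3.8·10^((93.0−67.8)/20) = 3.8·10^(25.2/20) = 69.15 m.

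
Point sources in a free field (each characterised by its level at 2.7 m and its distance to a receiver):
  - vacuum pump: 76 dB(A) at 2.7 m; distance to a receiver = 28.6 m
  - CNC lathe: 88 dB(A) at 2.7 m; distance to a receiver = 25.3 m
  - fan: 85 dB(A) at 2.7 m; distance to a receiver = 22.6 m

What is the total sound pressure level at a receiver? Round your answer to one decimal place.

70.8 dB(A)

Apply inverse-square spreading to bring every level to the receiver, then sum 10^(L/10).
vacuum pump: 76 − 20·log₁₀(28.6/2.7) = 76 − 20.50 = 55.50 dB(A).
CNC lathe: 88 − 20·log₁₀(25.3/2.7) = 88 − 19.44 = 68.56 dB(A).
fan: 85 − 20·log₁₀(22.6/2.7) = 85 − 18.45 = 66.55 dB(A).
Σ 10^(L/10) = 1.205e+07 → L_total = 10·log₁₀(1.205e+07) = 70.81 dB(A).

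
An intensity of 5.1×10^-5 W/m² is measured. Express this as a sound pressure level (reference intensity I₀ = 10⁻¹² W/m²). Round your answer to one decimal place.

L = 10·log₁₀(I/I₀) = 10·log₁₀(5.1×10^-5/10⁻¹²) = 10·log₁₀(5.1×10^7).
L = 10·(0.7076 + 7) = 77.08 dB.

77.1 dB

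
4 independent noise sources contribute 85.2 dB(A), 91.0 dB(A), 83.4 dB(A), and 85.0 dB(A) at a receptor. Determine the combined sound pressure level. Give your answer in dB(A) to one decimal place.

93.3 dB(A)

Incoherent sources combine by intensity addition: L_total = 10·log₁₀(Σ 10^(L_i/10)).
Σ 10^(L/10) = 10^(85.2/10) + 10^(91.0/10) + 10^(83.4/10) + 10^(85.0/10) = 2.125e+09.
L_total = 10·log₁₀(2.125e+09) = 93.27 dB(A).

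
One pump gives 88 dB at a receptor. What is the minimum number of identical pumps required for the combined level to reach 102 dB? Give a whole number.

Need L₁ + 10·log₁₀ N ≥ 102, i.e. log₁₀ N ≥ 1.40.
N ≥ 10^(14.0/10) = 25.119, so N = 26.

26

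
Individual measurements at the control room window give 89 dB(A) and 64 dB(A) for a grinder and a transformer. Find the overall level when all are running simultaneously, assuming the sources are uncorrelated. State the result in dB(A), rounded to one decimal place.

For uncorrelated sources the intensities add, so convert each level to linear form, sum, and take 10·log₁₀ of the total.
Σ 10^(L/10) = 10^(89/10) + 10^(64/10) = 7.968e+08.
L_total = 10·log₁₀(7.968e+08) = 89.01 dB(A).

89.0 dB(A)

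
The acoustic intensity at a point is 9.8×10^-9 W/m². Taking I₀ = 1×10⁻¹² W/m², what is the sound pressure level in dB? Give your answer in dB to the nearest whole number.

I/I₀ = 9.8×10^-9/10⁻¹² = 9.8×10^3, and L = 10·log₁₀(I/I₀).
L = 10·(0.9912 + 3) = 39.91 dB.

40 dB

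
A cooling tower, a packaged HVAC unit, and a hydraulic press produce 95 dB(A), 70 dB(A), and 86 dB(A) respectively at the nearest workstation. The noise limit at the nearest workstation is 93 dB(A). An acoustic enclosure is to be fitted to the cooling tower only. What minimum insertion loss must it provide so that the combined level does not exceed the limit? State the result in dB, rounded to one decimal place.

The untreated sources together contribute 10^(70/10) + 10^(86/10) = 4.081e+08, i.e. 86.11 dB(A).
The limit corresponds to 10^(93/10) = 1.995e+09; subtracting the fixed part leaves 1.587e+09 for the cooling tower, i.e. 92.01 dB(A).
So the cooling tower must be reduced from 95 to 92.01 dB(A): IL = 2.99 dB.

3.0 dB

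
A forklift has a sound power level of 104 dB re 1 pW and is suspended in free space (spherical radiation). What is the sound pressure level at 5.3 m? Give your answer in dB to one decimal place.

Free-field spherical radiation: L_p = L_w − 10·log₁₀(4π·r²), r = 5.3 m.
4π·r² = 353 m², 10·log₁₀ of that is 25.478 dB.
L_p = 104 − 25.478 = 78.52 dB.

78.5 dB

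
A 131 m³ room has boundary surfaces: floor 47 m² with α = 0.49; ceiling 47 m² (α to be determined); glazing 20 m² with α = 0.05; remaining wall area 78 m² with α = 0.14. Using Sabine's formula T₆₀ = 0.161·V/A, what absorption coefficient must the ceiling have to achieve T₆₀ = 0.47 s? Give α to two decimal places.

0.21

Required total absorption A = 0.161·131/0.47 = 44.87 m².
Absorption from the other surfaces = 47·0.49 + 20·0.05 + 78·0.14 = 34.95 m², so the ceiling must supply 9.92 m² over 47 m².
α = 9.92/47 = 0.211.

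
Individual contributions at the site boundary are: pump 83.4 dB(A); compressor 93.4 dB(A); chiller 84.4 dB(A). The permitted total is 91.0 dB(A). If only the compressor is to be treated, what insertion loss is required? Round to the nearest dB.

5 dB

Everything except the compressor sums to 10^(83.4/10) + 10^(84.4/10) = 4.942e+08 in linear terms, 86.94 dB(A).
To meet 91.0 dB(A) overall, the treated compressor may contribute at most 10^(91.0/10) − 4.942e+08 = 7.647e+08, i.e. 88.84 dB(A).
So the compressor must be reduced from 93.4 to 88.84 dB(A): IL = 4.56 dB.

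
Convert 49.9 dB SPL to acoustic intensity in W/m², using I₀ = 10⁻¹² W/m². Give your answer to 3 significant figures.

I/I₀ = 10^(49.9/10) = 9.772e+04, so I = 9.772e+04 × 10⁻¹² W/m².

9.77e-08 W/m²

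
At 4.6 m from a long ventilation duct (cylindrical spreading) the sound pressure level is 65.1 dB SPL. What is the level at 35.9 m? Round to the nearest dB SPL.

For a line source, L₂ = L₁ − 10·log₁₀(r₂/r₁).
L₂ = 65.1 − 10·log₁₀(35.9/4.6) = 65.1 − 8.923 = 56.18 dB SPL.

56 dB SPL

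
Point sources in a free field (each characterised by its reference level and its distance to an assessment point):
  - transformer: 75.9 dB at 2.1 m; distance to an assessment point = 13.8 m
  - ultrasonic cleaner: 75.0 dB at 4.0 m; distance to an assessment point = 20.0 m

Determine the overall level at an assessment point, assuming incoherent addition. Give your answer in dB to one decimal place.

Propagate each source to the receiver with L = L_ref − 20·log₁₀(r/r_ref), then add intensities.
transformer: 75.9 − 20·log₁₀(13.8/2.1) = 75.9 − 16.35 = 59.55 dB.
ultrasonic cleaner: 75.0 − 20·log₁₀(20.0/4.0) = 75.0 − 13.98 = 61.02 dB.
Σ 10^(L/10) = 2.166e+06 → L_total = 10·log₁₀(2.166e+06) = 63.36 dB.

63.4 dB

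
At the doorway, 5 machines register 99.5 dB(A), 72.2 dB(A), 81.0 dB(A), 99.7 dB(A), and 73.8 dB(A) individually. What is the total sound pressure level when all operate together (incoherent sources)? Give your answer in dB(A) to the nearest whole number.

103 dB(A)

Incoherent sources combine by intensity addition: L_total = 10·log₁₀(Σ 10^(L_i/10)).
Σ 10^(L/10) = 10^(99.5/10) + 10^(72.2/10) + 10^(81.0/10) + 10^(99.7/10) + 10^(73.8/10) = 1.841e+10.
L_total = 10·log₁₀(1.841e+10) = 102.65 dB(A).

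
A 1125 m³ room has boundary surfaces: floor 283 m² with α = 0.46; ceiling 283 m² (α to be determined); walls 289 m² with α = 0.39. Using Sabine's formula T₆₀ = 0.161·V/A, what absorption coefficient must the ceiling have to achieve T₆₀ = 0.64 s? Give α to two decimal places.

Required total absorption A = 0.161·1125/0.64 = 283.01 m².
Absorption from the other surfaces = 283·0.46 + 289·0.39 = 242.89 m², so the ceiling must supply 40.12 m² over 283 m².
α = 40.12/283 = 0.142.

0.14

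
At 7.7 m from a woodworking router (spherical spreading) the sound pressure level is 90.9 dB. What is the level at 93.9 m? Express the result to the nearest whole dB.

Point-source attenuation: ΔL = 20·log₁₀(r₂/r₁) = 20·log₁₀(93.9/7.7) = 21.723 dB.
L₂ = 90.9 − 20·log₁₀(93.9/7.7) = 90.9 − 21.723 = 69.18 dB.

69 dB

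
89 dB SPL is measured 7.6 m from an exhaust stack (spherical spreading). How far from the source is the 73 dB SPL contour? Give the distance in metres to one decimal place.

48.0 m

For a point source L₁ − L₂ = 20·log₁₀(r₂/r₁), so r₂ = r₁·10^((L₁−L₂)/20).
r₂ = 7.6·10^((89−73)/20) = 7.6·10^(16.0/20) = 47.95 m.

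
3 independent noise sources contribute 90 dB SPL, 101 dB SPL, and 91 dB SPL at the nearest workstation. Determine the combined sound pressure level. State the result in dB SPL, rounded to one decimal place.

101.7 dB SPL

For uncorrelated sources the intensities add, so convert each level to linear form, sum, and take 10·log₁₀ of the total.
Σ 10^(L/10) = 10^(90/10) + 10^(101/10) + 10^(91/10) = 1.485e+10.
L_total = 10·log₁₀(1.485e+10) = 101.72 dB SPL.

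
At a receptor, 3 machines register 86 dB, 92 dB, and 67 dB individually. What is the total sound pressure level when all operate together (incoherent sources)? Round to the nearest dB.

93 dB

For uncorrelated sources the intensities add, so convert each level to linear form, sum, and take 10·log₁₀ of the total.
Σ 10^(L/10) = 10^(86/10) + 10^(92/10) + 10^(67/10) = 1.988e+09.
L_total = 10·log₁₀(1.988e+09) = 92.98 dB.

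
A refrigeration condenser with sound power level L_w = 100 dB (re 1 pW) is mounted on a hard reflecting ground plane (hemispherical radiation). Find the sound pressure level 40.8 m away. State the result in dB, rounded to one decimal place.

The power spreads over a hemisphere of area 2π·r², so L_p = L_w − 10·log₁₀(2π·r²).
2π·r² = 1.046e+04 m², 10·log₁₀ of that is 40.195 dB.
L_p = 100 − 40.195 = 59.80 dB.

59.8 dB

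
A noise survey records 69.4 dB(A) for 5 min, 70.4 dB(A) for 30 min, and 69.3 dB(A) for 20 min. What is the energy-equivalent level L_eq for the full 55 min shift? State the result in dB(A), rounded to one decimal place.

Weight each interval's intensity by its duration and average over T = 55 min:
Σ tᵢ·10^(Lᵢ/10) = 5·10^(69.4/10) + 30·10^(70.4/10) + 20·10^(69.3/10) = 5.427e+08.
L_eq = 10·log₁₀(5.427e+08/55) = 69.94 dB(A).

69.9 dB(A)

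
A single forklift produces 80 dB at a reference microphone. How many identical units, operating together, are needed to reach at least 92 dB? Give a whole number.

Need L₁ + 10·log₁₀ N ≥ 92, i.e. log₁₀ N ≥ 1.20.
N ≥ 10^(12.0/10) = 15.849, so N = 16.

16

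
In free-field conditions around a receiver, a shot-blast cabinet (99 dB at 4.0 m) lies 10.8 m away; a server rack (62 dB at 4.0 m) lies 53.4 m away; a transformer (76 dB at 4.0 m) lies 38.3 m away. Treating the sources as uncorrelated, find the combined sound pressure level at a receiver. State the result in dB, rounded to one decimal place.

90.4 dB

Propagate each source to the receiver with L = L_ref − 20·log₁₀(r/r_ref), then add intensities.
shot-blast cabinet: 99 − 20·log₁₀(10.8/4.0) = 99 − 8.63 = 90.37 dB.
server rack: 62 − 20·log₁₀(53.4/4.0) = 62 − 22.51 = 39.49 dB.
transformer: 76 − 20·log₁₀(38.3/4.0) = 76 − 19.62 = 56.38 dB.
Σ 10^(L/10) = 1.090e+09 → L_total = 10·log₁₀(1.090e+09) = 90.37 dB.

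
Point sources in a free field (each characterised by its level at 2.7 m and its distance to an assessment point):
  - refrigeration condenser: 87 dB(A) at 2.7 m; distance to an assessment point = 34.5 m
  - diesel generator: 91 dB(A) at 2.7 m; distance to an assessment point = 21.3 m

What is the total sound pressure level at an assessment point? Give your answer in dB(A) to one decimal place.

73.7 dB(A)

First find each source's level at the receiver (point-source: −20·log₁₀(r/r_ref)), then combine on an intensity basis.
refrigeration condenser: 87 − 20·log₁₀(34.5/2.7) = 87 − 22.13 = 64.87 dB(A).
diesel generator: 91 − 20·log₁₀(21.3/2.7) = 91 − 17.94 = 73.06 dB(A).
Σ 10^(L/10) = 2.330e+07 → L_total = 10·log₁₀(2.330e+07) = 73.67 dB(A).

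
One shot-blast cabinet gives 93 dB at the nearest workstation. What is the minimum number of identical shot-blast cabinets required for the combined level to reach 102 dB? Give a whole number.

8

Need L₁ + 10·log₁₀ N ≥ 102, i.e. log₁₀ N ≥ 0.90.
N ≥ 10^(9.0/10) = 7.943, so N = 8.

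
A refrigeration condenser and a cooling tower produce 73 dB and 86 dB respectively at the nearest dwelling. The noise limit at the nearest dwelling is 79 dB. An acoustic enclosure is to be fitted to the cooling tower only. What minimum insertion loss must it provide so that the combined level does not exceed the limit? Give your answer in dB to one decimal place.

The untreated sources together contribute 10^(73/10) = 1.995e+07, i.e. 73.00 dB.
To meet 79 dB overall, the treated cooling tower may contribute at most 10^(79/10) − 1.995e+07 = 5.948e+07, i.e. 77.74 dB.
So the cooling tower must be reduced from 86 to 77.74 dB: IL = 8.26 dB.

8.3 dB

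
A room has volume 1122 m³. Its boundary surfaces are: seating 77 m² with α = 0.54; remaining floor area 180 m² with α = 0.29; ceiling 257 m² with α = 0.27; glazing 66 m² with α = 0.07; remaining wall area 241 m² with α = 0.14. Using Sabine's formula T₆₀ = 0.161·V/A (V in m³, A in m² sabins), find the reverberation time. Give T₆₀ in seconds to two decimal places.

0.90 s

A = Σ Sᵢαᵢ = 77·0.54 + 180·0.29 + 257·0.27 + 66·0.07 + 241·0.14 = 201.53 m².
T₆₀ = 0.161·V/A = 0.161·1122/201.53 = 0.896 s.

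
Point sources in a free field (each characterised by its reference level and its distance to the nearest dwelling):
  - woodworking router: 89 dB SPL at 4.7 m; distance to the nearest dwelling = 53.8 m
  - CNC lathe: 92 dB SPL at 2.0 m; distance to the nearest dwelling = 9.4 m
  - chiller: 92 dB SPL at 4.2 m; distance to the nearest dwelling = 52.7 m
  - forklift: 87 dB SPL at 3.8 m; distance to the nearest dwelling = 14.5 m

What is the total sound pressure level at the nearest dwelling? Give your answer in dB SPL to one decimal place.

80.9 dB SPL

Propagate each source to the receiver with L = L_ref − 20·log₁₀(r/r_ref), then add intensities.
woodworking router: 89 − 20·log₁₀(53.8/4.7) = 89 − 21.17 = 67.83 dB SPL.
CNC lathe: 92 − 20·log₁₀(9.4/2.0) = 92 − 13.44 = 78.56 dB SPL.
chiller: 92 − 20·log₁₀(52.7/4.2) = 92 − 21.97 = 70.03 dB SPL.
forklift: 87 − 20·log₁₀(14.5/3.8) = 87 − 11.63 = 75.37 dB SPL.
Σ 10^(L/10) = 1.223e+08 → L_total = 10·log₁₀(1.223e+08) = 80.87 dB SPL.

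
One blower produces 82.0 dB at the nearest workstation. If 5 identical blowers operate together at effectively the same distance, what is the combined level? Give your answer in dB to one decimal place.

L_total = L₁ + 10·log₁₀ N for N identical incoherent sources.
L_total = 82.0 + 10·log₁₀(5) = 82.0 + 6.990 = 88.99 dB.

89.0 dB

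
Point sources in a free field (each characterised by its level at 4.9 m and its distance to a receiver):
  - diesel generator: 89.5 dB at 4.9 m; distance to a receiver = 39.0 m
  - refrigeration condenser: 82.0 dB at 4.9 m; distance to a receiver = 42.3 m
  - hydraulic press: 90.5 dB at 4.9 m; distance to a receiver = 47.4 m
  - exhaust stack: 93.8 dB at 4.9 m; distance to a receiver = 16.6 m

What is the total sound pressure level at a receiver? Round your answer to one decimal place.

83.8 dB

First find each source's level at the receiver (point-source: −20·log₁₀(r/r_ref)), then combine on an intensity basis.
diesel generator: 89.5 − 20·log₁₀(39.0/4.9) = 89.5 − 18.02 = 71.48 dB.
refrigeration condenser: 82.0 − 20·log₁₀(42.3/4.9) = 82.0 − 18.72 = 63.28 dB.
hydraulic press: 90.5 − 20·log₁₀(47.4/4.9) = 90.5 − 19.71 = 70.79 dB.
exhaust stack: 93.8 − 20·log₁₀(16.6/4.9) = 93.8 − 10.60 = 83.20 dB.
Σ 10^(L/10) = 2.372e+08 → L_total = 10·log₁₀(2.372e+08) = 83.75 dB.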